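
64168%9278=8500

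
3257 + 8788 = 12045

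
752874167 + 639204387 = 1392078554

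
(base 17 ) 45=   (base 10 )73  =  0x49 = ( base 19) 3G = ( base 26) 2l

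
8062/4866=4031/2433 = 1.66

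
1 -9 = -8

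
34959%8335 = 1619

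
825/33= 25 = 25.00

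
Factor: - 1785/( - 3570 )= 1/2=2^( - 1 ) 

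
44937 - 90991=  - 46054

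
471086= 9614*49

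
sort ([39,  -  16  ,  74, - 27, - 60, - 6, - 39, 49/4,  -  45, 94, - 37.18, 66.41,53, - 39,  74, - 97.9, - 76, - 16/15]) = [ - 97.9,  -  76, - 60, - 45, - 39, - 39, - 37.18, - 27, - 16, - 6, - 16/15,49/4, 39 , 53, 66.41, 74, 74,94] 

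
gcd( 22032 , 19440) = 1296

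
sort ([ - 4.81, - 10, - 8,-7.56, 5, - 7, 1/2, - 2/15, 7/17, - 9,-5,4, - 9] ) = [  -  10, - 9, - 9, - 8, - 7.56,- 7, - 5 , - 4.81, - 2/15, 7/17, 1/2, 4, 5]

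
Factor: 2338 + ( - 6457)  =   - 4119 =- 3^1*1373^1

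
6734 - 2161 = 4573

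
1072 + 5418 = 6490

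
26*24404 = 634504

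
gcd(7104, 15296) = 64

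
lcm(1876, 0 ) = 0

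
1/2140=1/2140 =0.00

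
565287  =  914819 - 349532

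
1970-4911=- 2941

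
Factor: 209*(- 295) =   -  5^1*11^1*19^1*59^1= -61655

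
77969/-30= -77969/30 = -2598.97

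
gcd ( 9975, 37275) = 525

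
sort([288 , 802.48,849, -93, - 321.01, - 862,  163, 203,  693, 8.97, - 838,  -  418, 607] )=[ - 862 , - 838, -418, -321.01, - 93, 8.97,163 , 203,288,607,  693,802.48, 849] 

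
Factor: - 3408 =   -  2^4 * 3^1*71^1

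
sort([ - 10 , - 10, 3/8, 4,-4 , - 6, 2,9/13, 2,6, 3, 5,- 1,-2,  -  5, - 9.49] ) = [ - 10, - 10, - 9.49,-6,  -  5,-4, - 2, - 1, 3/8,9/13, 2 , 2, 3,4, 5, 6 ] 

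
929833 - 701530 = 228303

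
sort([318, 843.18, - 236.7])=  [ - 236.7 , 318, 843.18]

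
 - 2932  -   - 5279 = 2347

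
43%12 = 7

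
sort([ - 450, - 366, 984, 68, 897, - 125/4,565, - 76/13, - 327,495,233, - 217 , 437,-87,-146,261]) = [ - 450, - 366,-327, - 217, - 146,-87, - 125/4 , - 76/13, 68, 233,  261, 437, 495, 565, 897, 984]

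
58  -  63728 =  - 63670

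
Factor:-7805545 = - 5^1*11^1*139^1*1021^1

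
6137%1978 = 203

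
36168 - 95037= - 58869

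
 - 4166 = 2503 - 6669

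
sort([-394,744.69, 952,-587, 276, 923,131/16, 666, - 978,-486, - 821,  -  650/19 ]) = [ - 978,-821, - 587 , - 486, - 394 , - 650/19,131/16 , 276, 666 , 744.69, 923, 952]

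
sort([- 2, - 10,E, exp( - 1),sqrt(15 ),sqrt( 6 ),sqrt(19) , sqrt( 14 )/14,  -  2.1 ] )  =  [ - 10 , - 2.1, - 2,sqrt(14) /14, exp( - 1), sqrt( 6)  ,  E,sqrt ( 15),sqrt( 19)] 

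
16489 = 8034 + 8455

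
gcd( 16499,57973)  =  1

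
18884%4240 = 1924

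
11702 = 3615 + 8087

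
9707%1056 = 203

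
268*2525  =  676700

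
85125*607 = 51670875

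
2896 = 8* 362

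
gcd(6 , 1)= 1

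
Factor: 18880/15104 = 5/4 = 2^ ( - 2) * 5^1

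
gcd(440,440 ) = 440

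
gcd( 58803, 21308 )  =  1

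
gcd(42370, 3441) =1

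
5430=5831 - 401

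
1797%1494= 303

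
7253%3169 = 915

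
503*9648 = 4852944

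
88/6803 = 88/6803 = 0.01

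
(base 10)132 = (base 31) 48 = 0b10000100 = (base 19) 6I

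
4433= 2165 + 2268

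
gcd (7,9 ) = 1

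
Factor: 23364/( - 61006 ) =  - 2^1 * 3^2*47^( - 1 ) = - 18/47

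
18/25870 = 9/12935 = 0.00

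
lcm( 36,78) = 468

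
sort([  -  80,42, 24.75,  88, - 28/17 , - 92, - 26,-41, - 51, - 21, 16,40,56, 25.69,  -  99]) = [-99, - 92, -80, - 51, - 41,  -  26,-21,-28/17,16,  24.75,25.69,  40,42 , 56,88 ] 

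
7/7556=7/7556 = 0.00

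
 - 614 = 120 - 734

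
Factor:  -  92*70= - 6440 = - 2^3*5^1*7^1*23^1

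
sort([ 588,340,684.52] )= [340, 588, 684.52] 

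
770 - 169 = 601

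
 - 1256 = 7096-8352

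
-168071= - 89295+-78776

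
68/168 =17/42 = 0.40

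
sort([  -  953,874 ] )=[ - 953,874 ] 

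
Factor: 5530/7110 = 3^ ( - 2 )*7^1 = 7/9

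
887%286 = 29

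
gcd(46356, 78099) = 3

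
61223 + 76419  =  137642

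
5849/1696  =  5849/1696=3.45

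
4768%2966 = 1802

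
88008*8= 704064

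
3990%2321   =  1669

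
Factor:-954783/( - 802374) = 2^ ( - 1 )*3^1*173^( - 1)*773^ ( - 1 )*106087^1 = 318261/267458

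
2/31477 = 2/31477 = 0.00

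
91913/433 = 91913/433  =  212.27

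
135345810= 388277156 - 252931346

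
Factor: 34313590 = 2^1*5^1*31^1*71^1 * 1559^1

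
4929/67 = 73+38/67 = 73.57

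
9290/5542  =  1+1874/2771   =  1.68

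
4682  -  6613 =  - 1931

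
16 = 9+7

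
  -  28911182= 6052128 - 34963310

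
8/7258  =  4/3629 = 0.00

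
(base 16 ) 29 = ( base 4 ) 221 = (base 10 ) 41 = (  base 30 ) 1b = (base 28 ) 1d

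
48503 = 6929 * 7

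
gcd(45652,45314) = 2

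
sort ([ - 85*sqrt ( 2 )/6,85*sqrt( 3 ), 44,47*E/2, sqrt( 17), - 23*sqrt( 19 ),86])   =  [ - 23*sqrt ( 19 ), - 85  *sqrt(2 ) /6,sqrt( 17 ), 44,47*E/2, 86,85*sqrt (3)] 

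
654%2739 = 654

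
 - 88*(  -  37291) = 3281608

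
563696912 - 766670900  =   - 202973988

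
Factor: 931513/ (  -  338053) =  - 11^1*19^1* 29^( - 1 )*4457^1*11657^( - 1 ) 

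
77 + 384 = 461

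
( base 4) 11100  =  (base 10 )336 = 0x150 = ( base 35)9l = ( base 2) 101010000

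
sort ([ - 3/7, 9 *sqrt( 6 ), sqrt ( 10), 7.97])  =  [ - 3/7, sqrt( 10) , 7.97, 9 * sqrt(6) ] 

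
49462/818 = 60 + 191/409 = 60.47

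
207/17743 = 207/17743 = 0.01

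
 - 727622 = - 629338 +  -98284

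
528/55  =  48/5= 9.60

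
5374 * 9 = 48366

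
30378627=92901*327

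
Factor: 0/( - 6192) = 0^1 = 0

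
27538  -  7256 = 20282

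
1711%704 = 303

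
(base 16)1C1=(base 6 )2025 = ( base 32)E1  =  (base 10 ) 449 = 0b111000001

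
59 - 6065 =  - 6006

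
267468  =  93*2876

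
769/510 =769/510=1.51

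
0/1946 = 0 = 0.00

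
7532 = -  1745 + 9277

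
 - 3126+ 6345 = 3219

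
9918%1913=353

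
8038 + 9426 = 17464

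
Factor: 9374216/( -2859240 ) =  -3^( - 1 )* 5^( - 1)*  53^1*22109^1*23827^ ( - 1) =- 1171777/357405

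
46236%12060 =10056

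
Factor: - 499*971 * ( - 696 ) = 337232184=2^3*3^1*29^1 * 499^1*971^1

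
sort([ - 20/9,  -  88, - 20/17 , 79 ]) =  [ - 88 ,-20/9, - 20/17,79 ]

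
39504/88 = 448  +  10/11 = 448.91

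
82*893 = 73226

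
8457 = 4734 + 3723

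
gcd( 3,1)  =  1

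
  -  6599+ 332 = -6267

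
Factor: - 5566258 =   -  2^1*71^1*39199^1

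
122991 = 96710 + 26281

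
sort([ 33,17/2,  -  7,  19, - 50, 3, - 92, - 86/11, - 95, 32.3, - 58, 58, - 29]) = [-95 , - 92, - 58, - 50, - 29, - 86/11, - 7, 3,17/2,19,32.3,33 , 58]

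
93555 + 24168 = 117723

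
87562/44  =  43781/22 = 1990.05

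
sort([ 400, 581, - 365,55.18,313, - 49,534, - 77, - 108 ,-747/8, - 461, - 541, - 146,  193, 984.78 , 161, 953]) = [-541, - 461,-365,-146, - 108,-747/8,  -  77, - 49,55.18,  161,193,313,400, 534 , 581,953  ,  984.78]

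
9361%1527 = 199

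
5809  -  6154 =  - 345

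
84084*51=4288284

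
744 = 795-51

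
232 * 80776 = 18740032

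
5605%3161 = 2444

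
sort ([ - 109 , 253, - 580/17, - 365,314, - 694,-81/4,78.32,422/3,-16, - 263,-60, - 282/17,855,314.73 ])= [  -  694,- 365, - 263, - 109,- 60,-580/17,- 81/4,-282/17, - 16, 78.32,422/3,253,314,314.73,855 ] 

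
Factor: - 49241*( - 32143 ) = 41^1 * 1201^1*32143^1= 1582753463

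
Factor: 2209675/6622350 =88387/264894 = 2^ (-1 ) * 3^ (-1 )*7^( - 2 ) * 13^2*17^( - 1)*53^ ( - 1)*523^1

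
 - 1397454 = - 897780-499674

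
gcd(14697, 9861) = 3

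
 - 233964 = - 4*58491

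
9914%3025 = 839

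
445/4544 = 445/4544 = 0.10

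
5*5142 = 25710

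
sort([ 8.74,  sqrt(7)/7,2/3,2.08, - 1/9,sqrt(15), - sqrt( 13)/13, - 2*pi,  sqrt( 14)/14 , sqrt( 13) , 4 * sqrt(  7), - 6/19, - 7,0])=[-7, - 2 * pi,  -  6/19, - sqrt(13)/13, - 1/9,0, sqrt (14 )/14,sqrt( 7)/7,2/3,2.08,sqrt(13),sqrt( 15) , 8.74, 4 * sqrt( 7)] 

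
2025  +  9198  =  11223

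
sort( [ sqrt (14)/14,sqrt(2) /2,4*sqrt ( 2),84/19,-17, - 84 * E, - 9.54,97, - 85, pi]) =[ - 84*E, - 85, - 17, - 9.54,  sqrt(14) /14 , sqrt( 2)/2,pi,84/19,4 * sqrt(2),97 ] 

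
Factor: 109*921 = 3^1 * 109^1 * 307^1  =  100389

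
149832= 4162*36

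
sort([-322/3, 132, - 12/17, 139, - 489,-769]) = [  -  769, - 489,-322/3,  -  12/17,132,  139 ]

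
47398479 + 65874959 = 113273438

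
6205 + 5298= 11503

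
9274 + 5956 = 15230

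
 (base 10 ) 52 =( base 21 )2A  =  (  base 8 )64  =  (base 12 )44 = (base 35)1h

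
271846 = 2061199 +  - 1789353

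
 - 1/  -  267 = 1/267 =0.00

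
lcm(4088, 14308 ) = 28616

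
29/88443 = 29/88443 = 0.00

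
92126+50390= 142516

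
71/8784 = 71/8784 = 0.01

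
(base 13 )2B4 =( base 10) 485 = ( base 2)111100101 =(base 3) 122222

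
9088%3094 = 2900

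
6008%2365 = 1278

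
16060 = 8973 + 7087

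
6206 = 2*3103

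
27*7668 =207036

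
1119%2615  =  1119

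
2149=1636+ 513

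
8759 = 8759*1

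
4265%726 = 635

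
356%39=5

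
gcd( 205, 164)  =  41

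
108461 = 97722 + 10739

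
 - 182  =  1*(  -  182)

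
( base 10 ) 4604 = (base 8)10774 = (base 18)e3e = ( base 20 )BA4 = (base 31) 4og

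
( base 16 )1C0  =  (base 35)cs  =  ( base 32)E0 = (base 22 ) k8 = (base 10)448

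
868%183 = 136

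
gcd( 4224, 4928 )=704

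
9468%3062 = 282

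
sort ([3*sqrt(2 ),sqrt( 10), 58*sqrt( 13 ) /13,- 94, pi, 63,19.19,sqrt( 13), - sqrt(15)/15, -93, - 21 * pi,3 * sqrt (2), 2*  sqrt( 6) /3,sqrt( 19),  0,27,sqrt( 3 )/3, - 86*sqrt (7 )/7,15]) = [ - 94, - 93, - 21*pi, - 86*sqrt(7)/7, - sqrt (15 ) /15,  0, sqrt(3 )/3,2 * sqrt( 6 )/3,pi, sqrt(10 ),sqrt( 13 ), 3 * sqrt(2 ),3*sqrt (2 ),  sqrt ( 19),15,58*  sqrt( 13 )/13,19.19, 27, 63] 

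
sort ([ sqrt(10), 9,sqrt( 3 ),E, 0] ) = [ 0, sqrt(3 ),  E,sqrt( 10 ), 9]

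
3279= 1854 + 1425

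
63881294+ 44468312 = 108349606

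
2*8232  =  16464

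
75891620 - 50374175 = 25517445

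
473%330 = 143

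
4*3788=15152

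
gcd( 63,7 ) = 7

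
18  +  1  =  19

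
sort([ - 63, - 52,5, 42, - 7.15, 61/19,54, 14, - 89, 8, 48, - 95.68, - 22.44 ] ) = [- 95.68,- 89, - 63, - 52, - 22.44,  -  7.15, 61/19,5 , 8,14,42 , 48,54] 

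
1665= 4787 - 3122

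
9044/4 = 2261 = 2261.00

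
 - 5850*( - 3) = 17550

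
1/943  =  1/943 = 0.00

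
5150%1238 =198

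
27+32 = 59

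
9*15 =135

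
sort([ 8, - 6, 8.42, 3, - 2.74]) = [ - 6,-2.74, 3,8,8.42 ]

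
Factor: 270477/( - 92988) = - 733/252 = -2^( - 2 ) *3^( - 2)*7^( - 1)*733^1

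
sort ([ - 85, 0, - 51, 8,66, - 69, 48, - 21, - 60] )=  [-85, - 69, - 60, - 51, - 21, 0, 8,  48, 66 ]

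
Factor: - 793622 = -2^1*53^1*7487^1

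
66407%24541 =17325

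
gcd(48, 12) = 12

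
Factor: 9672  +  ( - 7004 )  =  2^2*23^1 * 29^1  =  2668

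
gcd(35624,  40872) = 8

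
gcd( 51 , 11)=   1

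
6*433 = 2598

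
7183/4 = 1795+3/4 = 1795.75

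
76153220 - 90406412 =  - 14253192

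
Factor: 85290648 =2^3*3^1*3553777^1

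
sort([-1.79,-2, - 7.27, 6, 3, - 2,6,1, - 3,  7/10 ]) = [ - 7.27,  -  3,-2, - 2,  -  1.79, 7/10,1,3,6,6 ]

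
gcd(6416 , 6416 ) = 6416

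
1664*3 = 4992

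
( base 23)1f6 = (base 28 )13c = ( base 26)17M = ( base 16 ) 370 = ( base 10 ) 880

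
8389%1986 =445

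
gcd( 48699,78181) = 1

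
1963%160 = 43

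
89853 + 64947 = 154800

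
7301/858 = 8 + 437/858 = 8.51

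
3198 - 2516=682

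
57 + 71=128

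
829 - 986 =  -  157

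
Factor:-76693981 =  - 7^1 *13^1*842791^1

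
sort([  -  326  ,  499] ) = [ - 326, 499]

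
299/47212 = 299/47212=0.01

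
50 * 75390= 3769500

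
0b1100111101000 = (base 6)50412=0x19E8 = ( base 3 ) 100002122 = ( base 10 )6632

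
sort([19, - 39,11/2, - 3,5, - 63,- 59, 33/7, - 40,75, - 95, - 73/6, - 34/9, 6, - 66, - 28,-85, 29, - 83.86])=[ - 95,-85, - 83.86 , - 66, - 63, - 59, - 40, - 39, - 28, - 73/6, - 34/9, - 3,33/7,5,11/2,6, 19,  29, 75] 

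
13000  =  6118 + 6882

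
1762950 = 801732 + 961218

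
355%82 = 27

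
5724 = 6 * 954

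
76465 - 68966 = 7499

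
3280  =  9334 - 6054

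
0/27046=0= 0.00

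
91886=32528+59358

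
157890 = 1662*95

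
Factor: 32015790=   2^1*3^3 * 5^1*283^1*419^1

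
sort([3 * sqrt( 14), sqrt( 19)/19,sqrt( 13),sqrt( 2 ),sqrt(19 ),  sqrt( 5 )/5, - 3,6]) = [ - 3,sqrt( 19 ) /19, sqrt ( 5)/5, sqrt( 2), sqrt ( 13 ),sqrt(19),6,3*sqrt( 14)] 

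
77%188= 77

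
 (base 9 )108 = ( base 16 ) 59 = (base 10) 89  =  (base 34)2l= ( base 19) 4D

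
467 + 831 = 1298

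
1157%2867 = 1157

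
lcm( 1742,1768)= 118456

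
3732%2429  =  1303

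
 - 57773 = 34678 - 92451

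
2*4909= 9818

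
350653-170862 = 179791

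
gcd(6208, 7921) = 1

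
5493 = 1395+4098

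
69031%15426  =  7327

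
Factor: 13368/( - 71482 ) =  - 6684/35741 = -2^2*3^1*103^ ( - 1 ) *347^ ( - 1) * 557^1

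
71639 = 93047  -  21408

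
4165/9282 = 35/78 = 0.45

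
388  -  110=278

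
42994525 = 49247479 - 6252954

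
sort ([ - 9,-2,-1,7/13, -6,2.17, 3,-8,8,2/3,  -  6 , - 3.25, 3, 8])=[ - 9, - 8,- 6, - 6,  -  3.25,-2 ,  -  1,7/13, 2/3,2.17,3,3, 8, 8] 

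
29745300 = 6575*4524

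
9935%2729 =1748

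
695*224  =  155680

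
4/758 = 2/379 = 0.01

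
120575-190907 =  - 70332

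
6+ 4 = 10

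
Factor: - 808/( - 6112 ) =101/764 = 2^( - 2)*101^1 *191^(- 1 )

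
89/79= 1 + 10/79 = 1.13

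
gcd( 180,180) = 180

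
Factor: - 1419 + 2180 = 761^1 = 761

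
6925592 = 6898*1004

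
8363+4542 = 12905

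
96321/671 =96321/671 = 143.55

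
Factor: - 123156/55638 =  - 2^1*281^ ( - 1 ) * 311^1 =- 622/281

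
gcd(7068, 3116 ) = 76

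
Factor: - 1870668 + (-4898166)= -2^1*3^1* 59^1*19121^1 = -  6768834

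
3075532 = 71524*43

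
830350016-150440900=679909116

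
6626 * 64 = 424064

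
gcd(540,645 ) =15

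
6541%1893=862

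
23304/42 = 554 + 6/7  =  554.86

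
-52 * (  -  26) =1352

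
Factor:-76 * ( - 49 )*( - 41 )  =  -2^2*7^2*19^1*41^1 = -  152684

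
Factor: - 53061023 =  - 23^1*227^1*10163^1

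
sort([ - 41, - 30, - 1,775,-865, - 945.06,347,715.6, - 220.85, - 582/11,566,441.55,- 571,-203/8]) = [-945.06, -865, - 571,-220.85,-582/11  , - 41, - 30, - 203/8, - 1,347, 441.55,566, 715.6,775 ]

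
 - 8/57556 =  - 2/14389 = -0.00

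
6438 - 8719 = -2281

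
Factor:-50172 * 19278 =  - 967215816 = -2^3*3^5*7^1  *  17^1*37^1 *113^1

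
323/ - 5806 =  - 1+ 5483/5806 = -0.06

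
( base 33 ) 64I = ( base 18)12b6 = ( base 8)15034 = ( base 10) 6684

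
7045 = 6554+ 491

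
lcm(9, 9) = 9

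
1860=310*6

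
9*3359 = 30231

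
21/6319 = 21/6319 = 0.00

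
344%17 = 4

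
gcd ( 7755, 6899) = 1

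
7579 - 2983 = 4596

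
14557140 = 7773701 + 6783439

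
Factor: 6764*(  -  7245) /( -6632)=12251295/1658 = 2^( - 1) * 3^2*5^1*7^1*19^1 *23^1 * 89^1* 829^ ( - 1 )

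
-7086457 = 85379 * ( - 83) 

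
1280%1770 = 1280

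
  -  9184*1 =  - 9184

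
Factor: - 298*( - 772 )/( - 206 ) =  - 2^2*103^(-1)*149^1*193^1 = - 115028/103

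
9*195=1755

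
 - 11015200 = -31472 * 350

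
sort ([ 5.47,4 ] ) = [ 4,5.47 ] 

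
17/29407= 17/29407 = 0.00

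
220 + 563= 783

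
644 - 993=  -349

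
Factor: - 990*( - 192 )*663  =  2^7*3^4*5^1*11^1*13^1*17^1 = 126023040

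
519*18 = 9342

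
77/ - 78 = - 77/78 = -  0.99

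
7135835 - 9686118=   -  2550283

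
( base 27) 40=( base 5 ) 413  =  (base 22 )4K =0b1101100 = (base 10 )108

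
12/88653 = 4/29551=0.00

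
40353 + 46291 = 86644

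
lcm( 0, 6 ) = 0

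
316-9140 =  - 8824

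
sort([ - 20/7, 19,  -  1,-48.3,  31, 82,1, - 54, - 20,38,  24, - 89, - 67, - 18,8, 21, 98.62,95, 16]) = [ - 89, - 67, - 54,- 48.3,-20,  -  18, - 20/7, - 1, 1, 8, 16, 19, 21, 24, 31 , 38,82,95,98.62]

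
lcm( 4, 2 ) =4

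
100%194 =100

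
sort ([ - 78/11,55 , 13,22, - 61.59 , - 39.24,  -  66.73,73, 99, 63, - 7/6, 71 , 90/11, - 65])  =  [ - 66.73,-65, - 61.59 ,-39.24, - 78/11, - 7/6 , 90/11,13,22,55, 63 , 71 , 73, 99 ] 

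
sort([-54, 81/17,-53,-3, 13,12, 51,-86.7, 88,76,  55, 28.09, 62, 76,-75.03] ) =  [-86.7, - 75.03, - 54,-53, - 3, 81/17,12,  13, 28.09,51,55,62,76, 76,  88]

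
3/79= 3/79=0.04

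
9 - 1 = 8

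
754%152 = 146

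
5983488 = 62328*96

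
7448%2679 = 2090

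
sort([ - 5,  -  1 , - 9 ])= [-9, - 5, - 1 ]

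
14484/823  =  17+493/823 = 17.60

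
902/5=902/5 =180.40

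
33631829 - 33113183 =518646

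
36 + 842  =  878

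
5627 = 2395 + 3232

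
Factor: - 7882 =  - 2^1*7^1*563^1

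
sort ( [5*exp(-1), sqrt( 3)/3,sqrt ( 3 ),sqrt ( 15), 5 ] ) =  [ sqrt ( 3)/3, sqrt( 3 ) , 5*exp( - 1),sqrt ( 15),5]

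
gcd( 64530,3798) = 18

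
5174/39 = 398/3  =  132.67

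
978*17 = 16626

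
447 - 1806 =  - 1359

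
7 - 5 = 2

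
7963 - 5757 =2206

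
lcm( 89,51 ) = 4539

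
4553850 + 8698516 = 13252366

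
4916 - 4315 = 601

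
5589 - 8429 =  - 2840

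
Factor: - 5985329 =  - 7^1*457^1*1871^1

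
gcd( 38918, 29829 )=61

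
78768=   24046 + 54722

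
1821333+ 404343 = 2225676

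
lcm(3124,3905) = 15620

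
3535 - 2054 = 1481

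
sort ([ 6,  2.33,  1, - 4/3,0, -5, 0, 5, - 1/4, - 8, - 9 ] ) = [ - 9, - 8, - 5, - 4/3, -1/4, 0,0, 1,2.33,5,6]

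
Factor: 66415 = 5^1*37^1 *359^1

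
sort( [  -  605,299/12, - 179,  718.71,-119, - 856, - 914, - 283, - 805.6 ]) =[  -  914, - 856 ,  -  805.6, - 605, - 283, - 179, - 119,299/12, 718.71 ]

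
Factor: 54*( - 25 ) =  - 2^1*3^3*5^2 = - 1350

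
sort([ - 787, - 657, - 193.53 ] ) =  [ - 787, - 657, - 193.53 ]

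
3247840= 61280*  53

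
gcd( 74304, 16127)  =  1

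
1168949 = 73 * 16013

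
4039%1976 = 87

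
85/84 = 1 + 1/84 = 1.01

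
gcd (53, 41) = 1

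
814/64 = 12 + 23/32 = 12.72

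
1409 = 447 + 962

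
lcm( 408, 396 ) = 13464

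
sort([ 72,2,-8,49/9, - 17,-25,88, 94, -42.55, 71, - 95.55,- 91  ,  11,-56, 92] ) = [ - 95.55 , -91,-56, - 42.55, - 25,  -  17, - 8,  2,49/9,11, 71,  72,88,92, 94 ]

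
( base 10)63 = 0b111111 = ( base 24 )2F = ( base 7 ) 120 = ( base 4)333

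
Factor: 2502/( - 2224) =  - 9/8 = -2^( - 3)*3^2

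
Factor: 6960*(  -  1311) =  - 9124560 = -  2^4*3^2*5^1*19^1*23^1*29^1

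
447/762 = 149/254 = 0.59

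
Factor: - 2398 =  - 2^1*11^1*109^1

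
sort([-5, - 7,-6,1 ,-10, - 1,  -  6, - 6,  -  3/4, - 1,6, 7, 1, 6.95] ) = [-10,-7, - 6,-6,- 6, - 5 ,-1,-1,-3/4,1,1 , 6,  6.95,7 ] 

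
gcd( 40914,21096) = 18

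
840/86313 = 280/28771 = 0.01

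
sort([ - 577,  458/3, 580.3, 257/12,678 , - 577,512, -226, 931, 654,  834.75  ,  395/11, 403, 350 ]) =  [ - 577, - 577, - 226, 257/12 , 395/11, 458/3, 350,  403,512,580.3,654,678, 834.75 , 931] 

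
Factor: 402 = 2^1* 3^1 *67^1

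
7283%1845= 1748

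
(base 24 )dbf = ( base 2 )1111001010111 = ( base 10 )7767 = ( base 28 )9PB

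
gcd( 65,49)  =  1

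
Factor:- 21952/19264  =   - 49/43 = - 7^2*43^( - 1)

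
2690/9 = 2690/9=   298.89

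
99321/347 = 99321/347 = 286.23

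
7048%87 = 1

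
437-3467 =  - 3030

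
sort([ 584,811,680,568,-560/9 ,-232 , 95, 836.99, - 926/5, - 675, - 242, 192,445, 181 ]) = [ - 675, - 242, - 232, - 926/5,- 560/9,95, 181 , 192,445,568,584 , 680,811, 836.99]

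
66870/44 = 1519+17/22 = 1519.77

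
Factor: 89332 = 2^2 * 23^1*971^1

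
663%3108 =663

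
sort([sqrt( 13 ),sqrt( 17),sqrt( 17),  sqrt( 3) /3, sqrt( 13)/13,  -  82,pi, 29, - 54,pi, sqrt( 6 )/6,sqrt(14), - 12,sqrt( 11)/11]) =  [ - 82 , - 54, - 12, sqrt( 13) /13 , sqrt(11)/11,sqrt( 6 )/6, sqrt( 3 )/3,pi,pi, sqrt( 13 ),  sqrt(14), sqrt( 17),sqrt( 17 ), 29 ] 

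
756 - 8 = 748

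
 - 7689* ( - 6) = 46134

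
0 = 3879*0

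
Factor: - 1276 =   -  2^2*11^1 * 29^1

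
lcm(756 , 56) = 1512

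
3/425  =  3/425  =  0.01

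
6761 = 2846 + 3915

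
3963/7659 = 1321/2553   =  0.52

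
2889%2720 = 169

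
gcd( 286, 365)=1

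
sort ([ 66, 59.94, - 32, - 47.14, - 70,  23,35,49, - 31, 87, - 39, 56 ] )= [- 70, - 47.14, - 39, - 32,-31,  23,35, 49, 56,59.94,66 , 87] 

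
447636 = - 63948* ( - 7 )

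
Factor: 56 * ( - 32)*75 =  - 2^8* 3^1 * 5^2*7^1=- 134400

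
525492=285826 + 239666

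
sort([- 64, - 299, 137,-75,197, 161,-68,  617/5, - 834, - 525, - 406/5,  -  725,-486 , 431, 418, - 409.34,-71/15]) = [ - 834,-725, - 525,-486,-409.34,-299, - 406/5,-75,-68, - 64,  -  71/15,617/5 , 137, 161, 197, 418 , 431]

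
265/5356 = 265/5356=0.05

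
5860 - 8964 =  - 3104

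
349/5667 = 349/5667 = 0.06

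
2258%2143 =115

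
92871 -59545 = 33326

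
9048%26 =0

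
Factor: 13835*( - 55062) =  - 761782770 = - 2^1 * 3^2*5^1*7^1*19^1*23^1*2767^1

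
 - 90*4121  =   - 370890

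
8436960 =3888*2170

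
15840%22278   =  15840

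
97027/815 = 119 + 42/815 = 119.05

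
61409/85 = 722 + 39/85 = 722.46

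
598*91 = 54418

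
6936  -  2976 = 3960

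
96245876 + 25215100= 121460976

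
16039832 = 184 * 87173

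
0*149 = 0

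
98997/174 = 32999/58 = 568.95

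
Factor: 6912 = 2^8 * 3^3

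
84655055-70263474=14391581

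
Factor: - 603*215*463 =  - 60025635 = -3^2 *5^1 * 43^1 * 67^1* 463^1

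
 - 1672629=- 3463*483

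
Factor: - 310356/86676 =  - 3^1*31^( - 1)*37^1  =  - 111/31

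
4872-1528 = 3344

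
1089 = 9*121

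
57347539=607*94477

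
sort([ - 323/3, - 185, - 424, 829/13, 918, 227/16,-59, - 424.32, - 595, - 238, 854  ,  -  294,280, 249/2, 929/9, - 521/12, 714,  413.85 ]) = [ - 595,-424.32,-424,-294, - 238, - 185, - 323/3, - 59, - 521/12, 227/16, 829/13, 929/9, 249/2,280, 413.85,714,  854, 918 ]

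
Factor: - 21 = -3^1*7^1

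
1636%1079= 557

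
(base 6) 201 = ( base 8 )111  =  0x49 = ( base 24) 31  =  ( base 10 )73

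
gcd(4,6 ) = 2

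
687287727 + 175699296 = 862987023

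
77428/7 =77428/7= 11061.14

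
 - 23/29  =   - 23/29 =- 0.79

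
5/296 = 5/296= 0.02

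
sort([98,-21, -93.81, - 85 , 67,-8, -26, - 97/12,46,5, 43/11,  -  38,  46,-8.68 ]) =[ - 93.81, - 85 , - 38, - 26,  -  21, - 8.68,-97/12, - 8,  43/11,5, 46,46,67,98 ]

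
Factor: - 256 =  - 2^8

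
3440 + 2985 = 6425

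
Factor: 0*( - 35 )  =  0 = 0^1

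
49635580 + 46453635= 96089215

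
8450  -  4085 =4365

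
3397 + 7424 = 10821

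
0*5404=0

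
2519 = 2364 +155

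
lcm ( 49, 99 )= 4851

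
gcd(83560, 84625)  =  5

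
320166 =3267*98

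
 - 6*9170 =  - 55020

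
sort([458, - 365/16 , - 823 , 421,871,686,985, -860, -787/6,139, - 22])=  [-860, - 823,-787/6,-365/16, - 22,139,421,458,  686,871,985 ]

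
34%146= 34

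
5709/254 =5709/254=   22.48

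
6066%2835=396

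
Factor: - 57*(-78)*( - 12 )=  - 53352 = -2^3 * 3^3 * 13^1*19^1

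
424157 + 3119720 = 3543877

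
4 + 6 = 10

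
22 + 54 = 76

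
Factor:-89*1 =-89^1 = -89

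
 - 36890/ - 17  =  2170/1=2170.00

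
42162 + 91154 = 133316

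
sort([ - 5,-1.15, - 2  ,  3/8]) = [ - 5 ,-2,-1.15,3/8]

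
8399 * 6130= 51485870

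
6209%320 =129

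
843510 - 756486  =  87024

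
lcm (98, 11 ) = 1078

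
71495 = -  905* ( -79 )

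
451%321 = 130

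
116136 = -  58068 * ( -2 ) 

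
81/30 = 27/10 = 2.70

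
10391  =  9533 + 858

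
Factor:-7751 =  - 23^1*337^1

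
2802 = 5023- 2221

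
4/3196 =1/799 = 0.00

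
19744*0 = 0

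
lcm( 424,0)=0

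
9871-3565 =6306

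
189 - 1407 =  - 1218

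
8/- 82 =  - 4/41  =  -0.10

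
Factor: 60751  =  79^1*769^1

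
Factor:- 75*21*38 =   -  59850  =  - 2^1*3^2*5^2*7^1*19^1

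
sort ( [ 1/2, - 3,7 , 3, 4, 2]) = [ - 3,1/2,  2,3,  4,7]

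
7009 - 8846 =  - 1837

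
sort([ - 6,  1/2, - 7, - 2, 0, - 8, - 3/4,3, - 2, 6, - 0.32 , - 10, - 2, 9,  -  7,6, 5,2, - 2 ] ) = [- 10, - 8, - 7, - 7,-6 , - 2, - 2,-2, - 2, - 3/4, - 0.32,  0 , 1/2, 2, 3, 5,6,6, 9] 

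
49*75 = 3675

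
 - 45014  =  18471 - 63485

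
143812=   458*314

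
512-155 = 357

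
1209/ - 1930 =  - 1209/1930 = - 0.63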